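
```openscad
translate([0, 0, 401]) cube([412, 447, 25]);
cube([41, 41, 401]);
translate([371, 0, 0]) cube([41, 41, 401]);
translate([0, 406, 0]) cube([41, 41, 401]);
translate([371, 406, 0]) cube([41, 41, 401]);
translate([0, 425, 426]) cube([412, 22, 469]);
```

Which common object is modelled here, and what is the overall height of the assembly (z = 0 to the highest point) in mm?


A chair. The overall height is 895 mm.

A slab on four corner posts with a tall panel at the back — a chair. The seat slab sits at z = 401 with thickness 25, and the 469 mm backrest starts at the seat top, so the overall height is 401 + 25 + 469 = 895 mm.


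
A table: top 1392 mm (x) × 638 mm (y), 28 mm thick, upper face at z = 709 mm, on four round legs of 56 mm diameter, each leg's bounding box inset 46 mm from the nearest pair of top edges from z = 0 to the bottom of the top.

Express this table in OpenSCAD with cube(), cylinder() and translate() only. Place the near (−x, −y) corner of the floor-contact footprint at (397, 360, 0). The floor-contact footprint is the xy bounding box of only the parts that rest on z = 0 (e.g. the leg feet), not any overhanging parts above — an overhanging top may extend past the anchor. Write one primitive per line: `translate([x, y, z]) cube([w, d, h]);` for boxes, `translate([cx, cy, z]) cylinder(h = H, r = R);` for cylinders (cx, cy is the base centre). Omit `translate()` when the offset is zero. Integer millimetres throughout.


translate([351, 314, 681]) cube([1392, 638, 28]);
translate([425, 388, 0]) cylinder(h = 681, r = 28);
translate([1669, 388, 0]) cylinder(h = 681, r = 28);
translate([425, 878, 0]) cylinder(h = 681, r = 28);
translate([1669, 878, 0]) cylinder(h = 681, r = 28);


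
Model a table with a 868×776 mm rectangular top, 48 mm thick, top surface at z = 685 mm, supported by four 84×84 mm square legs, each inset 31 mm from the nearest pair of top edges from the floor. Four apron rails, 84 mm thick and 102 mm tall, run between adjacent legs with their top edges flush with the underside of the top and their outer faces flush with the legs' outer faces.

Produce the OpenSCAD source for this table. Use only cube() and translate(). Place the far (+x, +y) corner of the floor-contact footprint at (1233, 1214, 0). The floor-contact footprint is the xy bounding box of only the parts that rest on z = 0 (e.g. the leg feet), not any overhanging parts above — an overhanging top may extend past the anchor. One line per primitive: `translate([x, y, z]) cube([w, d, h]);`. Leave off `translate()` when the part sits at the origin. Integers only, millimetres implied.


// leg_h = 685 - 48 = 637
// apron z = 637 - 102 = 535
translate([396, 469, 637]) cube([868, 776, 48]);
translate([427, 500, 0]) cube([84, 84, 637]);
translate([1149, 500, 0]) cube([84, 84, 637]);
translate([427, 1130, 0]) cube([84, 84, 637]);
translate([1149, 1130, 0]) cube([84, 84, 637]);
translate([511, 500, 535]) cube([638, 84, 102]);
translate([511, 1130, 535]) cube([638, 84, 102]);
translate([427, 584, 535]) cube([84, 546, 102]);
translate([1149, 584, 535]) cube([84, 546, 102]);


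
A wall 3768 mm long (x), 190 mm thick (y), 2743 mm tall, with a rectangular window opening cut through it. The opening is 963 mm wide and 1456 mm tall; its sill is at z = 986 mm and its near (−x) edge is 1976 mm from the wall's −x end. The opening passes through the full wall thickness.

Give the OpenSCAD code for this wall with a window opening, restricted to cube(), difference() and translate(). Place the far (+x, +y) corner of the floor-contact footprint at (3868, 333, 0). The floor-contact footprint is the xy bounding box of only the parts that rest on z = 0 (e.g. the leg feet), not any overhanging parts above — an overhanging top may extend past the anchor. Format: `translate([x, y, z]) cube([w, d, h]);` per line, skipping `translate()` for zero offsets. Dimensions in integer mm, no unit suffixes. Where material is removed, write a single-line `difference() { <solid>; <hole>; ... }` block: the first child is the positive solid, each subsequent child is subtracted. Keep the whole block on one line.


difference() { translate([100, 143, 0]) cube([3768, 190, 2743]); translate([2076, 143, 986]) cube([963, 190, 1456]); }


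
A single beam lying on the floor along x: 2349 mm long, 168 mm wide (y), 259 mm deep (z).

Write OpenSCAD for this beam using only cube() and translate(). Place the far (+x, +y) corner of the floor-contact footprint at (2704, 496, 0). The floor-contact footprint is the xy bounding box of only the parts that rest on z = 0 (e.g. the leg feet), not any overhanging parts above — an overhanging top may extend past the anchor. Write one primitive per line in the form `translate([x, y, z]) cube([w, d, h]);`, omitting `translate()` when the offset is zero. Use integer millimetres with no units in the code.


translate([355, 328, 0]) cube([2349, 168, 259]);


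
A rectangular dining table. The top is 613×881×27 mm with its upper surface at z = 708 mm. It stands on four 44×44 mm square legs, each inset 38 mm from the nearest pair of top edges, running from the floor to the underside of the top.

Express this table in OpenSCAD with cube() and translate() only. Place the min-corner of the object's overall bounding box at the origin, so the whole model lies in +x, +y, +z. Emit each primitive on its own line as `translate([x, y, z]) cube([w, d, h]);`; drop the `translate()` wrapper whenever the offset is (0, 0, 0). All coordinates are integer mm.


translate([0, 0, 681]) cube([613, 881, 27]);
translate([38, 38, 0]) cube([44, 44, 681]);
translate([531, 38, 0]) cube([44, 44, 681]);
translate([38, 799, 0]) cube([44, 44, 681]);
translate([531, 799, 0]) cube([44, 44, 681]);


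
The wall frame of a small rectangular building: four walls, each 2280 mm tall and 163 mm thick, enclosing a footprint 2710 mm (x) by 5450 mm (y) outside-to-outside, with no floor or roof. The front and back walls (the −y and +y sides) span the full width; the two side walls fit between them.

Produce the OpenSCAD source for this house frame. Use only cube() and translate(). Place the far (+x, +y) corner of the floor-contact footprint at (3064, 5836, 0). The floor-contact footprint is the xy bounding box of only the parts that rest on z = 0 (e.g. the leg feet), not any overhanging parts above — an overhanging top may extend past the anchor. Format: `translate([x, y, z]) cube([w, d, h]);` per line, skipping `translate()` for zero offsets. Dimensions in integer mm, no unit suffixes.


translate([354, 386, 0]) cube([2710, 163, 2280]);
translate([354, 5673, 0]) cube([2710, 163, 2280]);
translate([354, 549, 0]) cube([163, 5124, 2280]);
translate([2901, 549, 0]) cube([163, 5124, 2280]);


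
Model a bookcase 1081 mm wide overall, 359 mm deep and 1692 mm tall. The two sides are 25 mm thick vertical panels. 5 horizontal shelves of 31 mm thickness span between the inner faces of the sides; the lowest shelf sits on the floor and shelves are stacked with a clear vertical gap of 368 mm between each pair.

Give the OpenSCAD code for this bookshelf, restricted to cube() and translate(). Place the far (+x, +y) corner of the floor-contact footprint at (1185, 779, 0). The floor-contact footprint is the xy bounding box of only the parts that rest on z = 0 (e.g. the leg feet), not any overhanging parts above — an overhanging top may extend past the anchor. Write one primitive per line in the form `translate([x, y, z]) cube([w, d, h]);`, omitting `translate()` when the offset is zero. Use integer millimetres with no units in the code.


translate([104, 420, 0]) cube([25, 359, 1692]);
translate([1160, 420, 0]) cube([25, 359, 1692]);
translate([129, 420, 0]) cube([1031, 359, 31]);
translate([129, 420, 399]) cube([1031, 359, 31]);
translate([129, 420, 798]) cube([1031, 359, 31]);
translate([129, 420, 1197]) cube([1031, 359, 31]);
translate([129, 420, 1596]) cube([1031, 359, 31]);


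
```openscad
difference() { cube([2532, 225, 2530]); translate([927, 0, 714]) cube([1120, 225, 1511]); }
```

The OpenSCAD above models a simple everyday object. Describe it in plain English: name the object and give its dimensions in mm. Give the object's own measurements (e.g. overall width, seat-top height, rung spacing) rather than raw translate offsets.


A wall 2532 mm long (x), 225 mm thick (y), 2530 mm tall, with a rectangular window opening cut through it. The opening is 1120 mm wide and 1511 mm tall; its sill is at z = 714 mm and its near (−x) edge is 927 mm from the wall's −x end. The opening passes through the full wall thickness.


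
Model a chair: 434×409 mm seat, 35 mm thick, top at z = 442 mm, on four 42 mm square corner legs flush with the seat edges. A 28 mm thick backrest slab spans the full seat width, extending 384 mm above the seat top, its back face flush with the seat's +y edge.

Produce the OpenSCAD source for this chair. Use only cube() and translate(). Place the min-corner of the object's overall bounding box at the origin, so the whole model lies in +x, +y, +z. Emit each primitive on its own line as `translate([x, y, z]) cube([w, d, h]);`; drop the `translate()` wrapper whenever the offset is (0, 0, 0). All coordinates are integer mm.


// leg_h = 442 - 35 = 407
translate([0, 0, 407]) cube([434, 409, 35]);
cube([42, 42, 407]);
translate([392, 0, 0]) cube([42, 42, 407]);
translate([0, 367, 0]) cube([42, 42, 407]);
translate([392, 367, 0]) cube([42, 42, 407]);
translate([0, 381, 442]) cube([434, 28, 384]);


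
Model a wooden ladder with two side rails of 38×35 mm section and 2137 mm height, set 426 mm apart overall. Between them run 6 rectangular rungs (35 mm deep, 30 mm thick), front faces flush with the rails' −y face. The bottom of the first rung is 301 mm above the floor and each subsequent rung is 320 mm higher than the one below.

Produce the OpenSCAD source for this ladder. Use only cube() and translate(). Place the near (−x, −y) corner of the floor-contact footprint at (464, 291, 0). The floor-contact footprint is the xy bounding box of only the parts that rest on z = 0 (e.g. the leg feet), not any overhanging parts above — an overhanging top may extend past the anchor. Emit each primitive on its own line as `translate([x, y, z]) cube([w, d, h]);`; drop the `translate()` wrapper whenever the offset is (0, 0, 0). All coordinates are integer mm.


translate([464, 291, 0]) cube([38, 35, 2137]);
translate([852, 291, 0]) cube([38, 35, 2137]);
translate([502, 291, 301]) cube([350, 35, 30]);
translate([502, 291, 621]) cube([350, 35, 30]);
translate([502, 291, 941]) cube([350, 35, 30]);
translate([502, 291, 1261]) cube([350, 35, 30]);
translate([502, 291, 1581]) cube([350, 35, 30]);
translate([502, 291, 1901]) cube([350, 35, 30]);


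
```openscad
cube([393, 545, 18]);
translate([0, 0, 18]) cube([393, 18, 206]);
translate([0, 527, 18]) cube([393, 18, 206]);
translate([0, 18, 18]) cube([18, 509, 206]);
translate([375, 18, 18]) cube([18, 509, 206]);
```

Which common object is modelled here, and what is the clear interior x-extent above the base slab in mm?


An open box. The internal width is 357 mm.

A 393×545 base slab with four walls standing on it — an open box. The base is 393 mm wide and the walls are 18 mm thick, so the internal width is 393 − 2 × 18 = 357 mm.


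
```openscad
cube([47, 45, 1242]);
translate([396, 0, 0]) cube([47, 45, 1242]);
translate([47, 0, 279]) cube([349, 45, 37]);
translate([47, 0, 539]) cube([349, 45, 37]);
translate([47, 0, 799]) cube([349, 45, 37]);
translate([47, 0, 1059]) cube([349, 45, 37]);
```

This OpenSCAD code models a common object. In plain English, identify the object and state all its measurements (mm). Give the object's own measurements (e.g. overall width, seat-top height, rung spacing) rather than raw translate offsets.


A straight ladder. Two 47×45 mm vertical rails, 1242 mm tall, stand 443 mm apart (outside-to-outside) with their front faces coplanar on the −y side. 4 rungs, each 45 mm deep and 37 mm tall, span between the inner faces of the rails, front faces flush with the rails. The lowest rung's underside is at z = 279 mm and rungs are spaced 260 mm apart (underside to underside).


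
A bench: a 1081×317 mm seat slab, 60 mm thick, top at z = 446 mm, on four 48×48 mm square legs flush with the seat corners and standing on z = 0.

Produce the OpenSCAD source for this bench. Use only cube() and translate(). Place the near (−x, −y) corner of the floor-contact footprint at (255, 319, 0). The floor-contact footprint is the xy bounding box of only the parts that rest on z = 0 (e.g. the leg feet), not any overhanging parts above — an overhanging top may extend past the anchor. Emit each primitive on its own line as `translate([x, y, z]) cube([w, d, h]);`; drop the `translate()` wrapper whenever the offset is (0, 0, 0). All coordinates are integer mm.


// leg_h = 446 − 60 = 386
translate([255, 319, 386]) cube([1081, 317, 60]);
translate([255, 319, 0]) cube([48, 48, 386]);
translate([255, 588, 0]) cube([48, 48, 386]);
translate([1288, 319, 0]) cube([48, 48, 386]);
translate([1288, 588, 0]) cube([48, 48, 386]);


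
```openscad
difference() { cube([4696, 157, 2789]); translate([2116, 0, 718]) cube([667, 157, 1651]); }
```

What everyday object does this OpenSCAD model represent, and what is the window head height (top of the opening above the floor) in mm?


A wall with a window opening. The window head height is 2369 mm.

A wall with a rectangular opening subtracted — a window. Sill at z = 718, opening 1651 mm tall, so the head is at 718 + 1651 = 2369 mm.


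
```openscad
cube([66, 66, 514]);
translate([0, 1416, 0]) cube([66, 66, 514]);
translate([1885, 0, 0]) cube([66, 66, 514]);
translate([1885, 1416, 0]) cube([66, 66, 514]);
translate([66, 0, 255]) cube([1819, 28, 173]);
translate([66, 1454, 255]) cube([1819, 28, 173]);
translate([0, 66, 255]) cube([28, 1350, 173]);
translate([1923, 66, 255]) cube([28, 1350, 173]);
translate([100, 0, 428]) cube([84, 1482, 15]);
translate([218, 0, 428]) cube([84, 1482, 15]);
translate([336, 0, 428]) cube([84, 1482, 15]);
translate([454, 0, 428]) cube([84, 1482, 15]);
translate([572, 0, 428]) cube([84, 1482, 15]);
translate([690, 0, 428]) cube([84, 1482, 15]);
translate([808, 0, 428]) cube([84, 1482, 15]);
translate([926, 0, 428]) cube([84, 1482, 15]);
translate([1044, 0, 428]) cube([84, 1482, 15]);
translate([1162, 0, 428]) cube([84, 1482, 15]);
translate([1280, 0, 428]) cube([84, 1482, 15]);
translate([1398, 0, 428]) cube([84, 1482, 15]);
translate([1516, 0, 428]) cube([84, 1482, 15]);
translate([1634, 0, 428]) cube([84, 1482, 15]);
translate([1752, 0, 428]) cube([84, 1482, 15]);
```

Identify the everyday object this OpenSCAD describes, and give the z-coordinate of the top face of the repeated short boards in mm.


A bed frame. The slat-top height is 443 mm.

Four posts, four rails, and a row of slats — a bed frame. Slats sit on the rails at z = 255 + 173 = 428; with slat thickness 15, the top is 443 mm.


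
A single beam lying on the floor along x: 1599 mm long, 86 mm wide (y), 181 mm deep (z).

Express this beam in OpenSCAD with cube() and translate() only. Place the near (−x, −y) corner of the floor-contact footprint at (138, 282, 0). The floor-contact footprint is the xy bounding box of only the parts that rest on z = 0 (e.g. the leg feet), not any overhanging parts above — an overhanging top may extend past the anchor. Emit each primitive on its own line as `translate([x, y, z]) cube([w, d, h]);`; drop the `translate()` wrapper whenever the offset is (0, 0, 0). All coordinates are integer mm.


translate([138, 282, 0]) cube([1599, 86, 181]);


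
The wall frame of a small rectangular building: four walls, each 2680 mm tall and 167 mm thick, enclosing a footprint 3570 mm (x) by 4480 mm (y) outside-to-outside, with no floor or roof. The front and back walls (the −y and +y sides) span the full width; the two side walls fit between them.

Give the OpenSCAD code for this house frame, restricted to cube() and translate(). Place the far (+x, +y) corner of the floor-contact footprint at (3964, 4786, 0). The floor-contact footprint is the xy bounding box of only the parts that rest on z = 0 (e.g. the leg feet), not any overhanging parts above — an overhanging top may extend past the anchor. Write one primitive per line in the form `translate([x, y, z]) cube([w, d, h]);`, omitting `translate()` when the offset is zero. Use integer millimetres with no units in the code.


translate([394, 306, 0]) cube([3570, 167, 2680]);
translate([394, 4619, 0]) cube([3570, 167, 2680]);
translate([394, 473, 0]) cube([167, 4146, 2680]);
translate([3797, 473, 0]) cube([167, 4146, 2680]);


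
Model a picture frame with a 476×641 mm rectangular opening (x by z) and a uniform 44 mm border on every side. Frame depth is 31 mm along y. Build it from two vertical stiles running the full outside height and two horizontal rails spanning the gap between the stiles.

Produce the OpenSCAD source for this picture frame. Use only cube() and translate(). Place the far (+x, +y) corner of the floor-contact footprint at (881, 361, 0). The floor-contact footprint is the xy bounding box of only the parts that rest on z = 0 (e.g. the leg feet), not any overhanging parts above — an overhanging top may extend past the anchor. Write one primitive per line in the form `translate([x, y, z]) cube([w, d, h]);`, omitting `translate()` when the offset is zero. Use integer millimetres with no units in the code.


translate([317, 330, 0]) cube([44, 31, 729]);
translate([837, 330, 0]) cube([44, 31, 729]);
translate([361, 330, 0]) cube([476, 31, 44]);
translate([361, 330, 685]) cube([476, 31, 44]);


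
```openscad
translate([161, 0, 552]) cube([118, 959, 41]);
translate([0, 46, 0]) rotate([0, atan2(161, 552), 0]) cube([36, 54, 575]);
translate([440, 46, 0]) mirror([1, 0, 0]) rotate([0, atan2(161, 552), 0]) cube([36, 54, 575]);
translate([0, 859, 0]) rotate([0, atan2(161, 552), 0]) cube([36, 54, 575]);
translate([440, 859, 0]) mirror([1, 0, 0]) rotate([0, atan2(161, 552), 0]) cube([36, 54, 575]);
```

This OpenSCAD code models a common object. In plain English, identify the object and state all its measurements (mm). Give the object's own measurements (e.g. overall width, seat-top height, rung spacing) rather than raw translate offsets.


A sawhorse. A 118×959×41 mm beam (x, y, z) sits on two A-frame leg pairs. Each pair is two raked legs of 36×54 mm section (54 mm along y) splaying symmetrically in x. Each leg rises 552 mm vertically over 161 mm of horizontal reach and is 575 mm long along its own axis. Every leg's outer bottom edge rests on the floor and its outer top edge meets a bottom edge of the beam — the left legs (tilting toward +x) meet the beam's −x bottom edge, the right legs (their mirror images, tilting toward −x) meet its +x bottom edge — so the leg tops tuck under the beam, the beam's underside is 552 mm above the floor, and the feet are 440 mm apart outside-to-outside with the beam centred between them. The two leg pairs are set in 46 mm from either end of the beam.


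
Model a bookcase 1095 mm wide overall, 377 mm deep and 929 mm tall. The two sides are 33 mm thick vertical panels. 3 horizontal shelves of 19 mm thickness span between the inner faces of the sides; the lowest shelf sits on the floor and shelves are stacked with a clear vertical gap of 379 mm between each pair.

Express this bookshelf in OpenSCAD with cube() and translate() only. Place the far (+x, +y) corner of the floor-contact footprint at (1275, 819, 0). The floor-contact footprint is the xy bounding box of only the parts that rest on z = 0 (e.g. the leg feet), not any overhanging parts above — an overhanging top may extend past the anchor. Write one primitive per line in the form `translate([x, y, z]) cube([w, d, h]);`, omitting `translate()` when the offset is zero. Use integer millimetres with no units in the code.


translate([180, 442, 0]) cube([33, 377, 929]);
translate([1242, 442, 0]) cube([33, 377, 929]);
translate([213, 442, 0]) cube([1029, 377, 19]);
translate([213, 442, 398]) cube([1029, 377, 19]);
translate([213, 442, 796]) cube([1029, 377, 19]);


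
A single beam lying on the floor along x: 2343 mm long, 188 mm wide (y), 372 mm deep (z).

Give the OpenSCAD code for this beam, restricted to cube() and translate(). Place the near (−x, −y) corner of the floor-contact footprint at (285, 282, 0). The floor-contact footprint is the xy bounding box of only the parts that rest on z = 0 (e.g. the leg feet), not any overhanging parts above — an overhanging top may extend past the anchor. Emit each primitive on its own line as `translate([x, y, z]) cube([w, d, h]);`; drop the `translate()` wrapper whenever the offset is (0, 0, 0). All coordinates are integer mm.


translate([285, 282, 0]) cube([2343, 188, 372]);


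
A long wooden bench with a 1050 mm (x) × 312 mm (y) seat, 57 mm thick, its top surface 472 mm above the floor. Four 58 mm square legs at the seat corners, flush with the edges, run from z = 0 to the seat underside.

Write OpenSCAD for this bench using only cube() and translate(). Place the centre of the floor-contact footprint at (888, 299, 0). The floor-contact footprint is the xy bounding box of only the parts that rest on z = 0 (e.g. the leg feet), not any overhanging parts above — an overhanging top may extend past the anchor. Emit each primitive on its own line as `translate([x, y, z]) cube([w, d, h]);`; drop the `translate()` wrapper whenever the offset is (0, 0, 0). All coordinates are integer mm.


translate([363, 143, 415]) cube([1050, 312, 57]);
translate([363, 143, 0]) cube([58, 58, 415]);
translate([363, 397, 0]) cube([58, 58, 415]);
translate([1355, 143, 0]) cube([58, 58, 415]);
translate([1355, 397, 0]) cube([58, 58, 415]);


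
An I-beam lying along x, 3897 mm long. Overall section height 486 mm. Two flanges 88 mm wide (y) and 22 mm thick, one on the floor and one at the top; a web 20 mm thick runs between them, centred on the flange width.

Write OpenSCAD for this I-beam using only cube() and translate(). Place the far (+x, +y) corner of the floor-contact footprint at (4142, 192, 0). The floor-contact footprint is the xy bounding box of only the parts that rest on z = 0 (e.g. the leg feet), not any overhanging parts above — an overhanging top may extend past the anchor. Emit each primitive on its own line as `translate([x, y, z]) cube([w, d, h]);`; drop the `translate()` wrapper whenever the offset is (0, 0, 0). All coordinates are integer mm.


translate([245, 104, 0]) cube([3897, 88, 22]);
translate([245, 138, 22]) cube([3897, 20, 442]);
translate([245, 104, 464]) cube([3897, 88, 22]);


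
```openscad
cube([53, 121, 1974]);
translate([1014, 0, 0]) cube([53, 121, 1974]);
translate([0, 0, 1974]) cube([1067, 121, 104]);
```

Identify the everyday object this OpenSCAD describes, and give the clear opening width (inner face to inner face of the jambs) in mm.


A door frame. The clear opening width is 961 mm.

Two 1974 mm tall posts with a header on top — a door frame. The left jamb is 53 mm wide at x = 0; the right jamb starts at x = 1014. The clear opening is 1014 − 53 = 961 mm.


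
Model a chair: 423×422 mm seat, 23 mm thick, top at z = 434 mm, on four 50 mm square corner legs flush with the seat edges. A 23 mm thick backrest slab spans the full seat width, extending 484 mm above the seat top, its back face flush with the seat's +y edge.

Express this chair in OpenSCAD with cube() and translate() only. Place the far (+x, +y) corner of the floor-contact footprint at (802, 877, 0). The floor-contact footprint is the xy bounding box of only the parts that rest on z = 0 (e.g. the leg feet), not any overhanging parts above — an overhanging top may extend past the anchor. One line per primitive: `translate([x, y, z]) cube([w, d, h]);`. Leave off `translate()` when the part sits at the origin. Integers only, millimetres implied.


// leg_h = 434 - 23 = 411
translate([379, 455, 411]) cube([423, 422, 23]);
translate([379, 455, 0]) cube([50, 50, 411]);
translate([752, 455, 0]) cube([50, 50, 411]);
translate([379, 827, 0]) cube([50, 50, 411]);
translate([752, 827, 0]) cube([50, 50, 411]);
translate([379, 854, 434]) cube([423, 23, 484]);


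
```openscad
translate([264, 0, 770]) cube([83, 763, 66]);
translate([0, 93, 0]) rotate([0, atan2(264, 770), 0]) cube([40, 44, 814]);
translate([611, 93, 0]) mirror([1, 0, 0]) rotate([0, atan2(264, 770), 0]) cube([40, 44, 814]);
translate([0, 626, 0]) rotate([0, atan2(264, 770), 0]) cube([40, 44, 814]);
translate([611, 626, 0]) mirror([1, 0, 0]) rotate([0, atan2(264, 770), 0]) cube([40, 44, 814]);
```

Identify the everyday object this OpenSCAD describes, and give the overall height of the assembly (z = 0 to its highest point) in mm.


A sawhorse. The overall height is 836 mm.

A beam across two mirrored pairs of raked legs — a sawhorse. The beam's underside is at z = 770 (matching the legs' vertical rise in atan2(264, 770)) and the beam is 66 mm tall, so its top is at 770 + 66 = 836 mm. The raked legs top out at the beam's underside, so that is the highest point.


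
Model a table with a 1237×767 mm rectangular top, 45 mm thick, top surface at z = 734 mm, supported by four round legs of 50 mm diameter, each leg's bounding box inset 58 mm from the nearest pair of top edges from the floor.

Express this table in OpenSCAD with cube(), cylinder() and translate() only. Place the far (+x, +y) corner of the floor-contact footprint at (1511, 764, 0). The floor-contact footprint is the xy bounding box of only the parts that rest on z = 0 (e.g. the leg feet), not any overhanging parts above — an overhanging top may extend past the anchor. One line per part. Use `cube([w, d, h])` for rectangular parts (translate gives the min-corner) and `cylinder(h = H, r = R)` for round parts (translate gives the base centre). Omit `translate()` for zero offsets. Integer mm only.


translate([332, 55, 689]) cube([1237, 767, 45]);
translate([415, 138, 0]) cylinder(h = 689, r = 25);
translate([1486, 138, 0]) cylinder(h = 689, r = 25);
translate([415, 739, 0]) cylinder(h = 689, r = 25);
translate([1486, 739, 0]) cylinder(h = 689, r = 25);


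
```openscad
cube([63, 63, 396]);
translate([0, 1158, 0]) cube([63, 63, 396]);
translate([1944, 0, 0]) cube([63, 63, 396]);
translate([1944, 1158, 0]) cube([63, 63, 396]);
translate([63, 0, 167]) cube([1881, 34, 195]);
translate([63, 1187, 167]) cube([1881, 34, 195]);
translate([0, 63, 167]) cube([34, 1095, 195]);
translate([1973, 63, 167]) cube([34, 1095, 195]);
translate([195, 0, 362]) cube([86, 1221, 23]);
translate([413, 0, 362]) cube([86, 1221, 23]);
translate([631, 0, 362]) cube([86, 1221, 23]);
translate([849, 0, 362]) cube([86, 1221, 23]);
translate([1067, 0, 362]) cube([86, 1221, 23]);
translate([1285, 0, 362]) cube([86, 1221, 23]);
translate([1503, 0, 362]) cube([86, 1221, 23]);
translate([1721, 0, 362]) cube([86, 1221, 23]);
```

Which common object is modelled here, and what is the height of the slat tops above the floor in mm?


A bed frame. The slat-top height is 385 mm.

Four posts, four rails, and a row of slats — a bed frame. Slats sit on the rails at z = 167 + 195 = 362; with slat thickness 23, the top is 385 mm.


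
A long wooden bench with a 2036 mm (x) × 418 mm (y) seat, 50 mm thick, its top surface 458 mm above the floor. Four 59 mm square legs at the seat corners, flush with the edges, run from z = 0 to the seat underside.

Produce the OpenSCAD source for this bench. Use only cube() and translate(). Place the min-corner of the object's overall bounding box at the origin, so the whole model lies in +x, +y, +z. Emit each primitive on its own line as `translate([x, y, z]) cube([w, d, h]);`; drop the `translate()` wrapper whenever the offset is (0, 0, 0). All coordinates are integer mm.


translate([0, 0, 408]) cube([2036, 418, 50]);
cube([59, 59, 408]);
translate([0, 359, 0]) cube([59, 59, 408]);
translate([1977, 0, 0]) cube([59, 59, 408]);
translate([1977, 359, 0]) cube([59, 59, 408]);


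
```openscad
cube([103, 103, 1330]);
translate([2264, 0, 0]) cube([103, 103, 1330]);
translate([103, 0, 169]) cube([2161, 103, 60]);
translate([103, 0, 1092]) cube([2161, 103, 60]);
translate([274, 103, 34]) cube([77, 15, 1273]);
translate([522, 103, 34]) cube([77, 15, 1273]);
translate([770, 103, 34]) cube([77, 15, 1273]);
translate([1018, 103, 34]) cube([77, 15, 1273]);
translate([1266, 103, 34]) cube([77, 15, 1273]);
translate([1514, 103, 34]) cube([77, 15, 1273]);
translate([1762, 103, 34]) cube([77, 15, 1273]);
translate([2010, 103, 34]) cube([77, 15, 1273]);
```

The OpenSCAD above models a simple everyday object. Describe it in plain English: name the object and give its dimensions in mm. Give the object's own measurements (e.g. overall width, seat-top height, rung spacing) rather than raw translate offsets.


A fence section. Two 103×103 mm posts, 1330 mm tall, stand on the floor with a clear span of 2161 mm between their inner faces. Two horizontal rails of 103×60 mm section span the gap between the posts with their undersides at z = 169 mm and z = 1092 mm, flush with the posts' −y face. 8 pickets, each 77 mm wide, 15 mm thick and 1273 mm tall, are fixed to the +y face of the rails with their bottoms at z = 34 mm, spaced across the span with a 171 mm gap after the −x post and between neighbouring pickets, with 177 mm left before the +x post.


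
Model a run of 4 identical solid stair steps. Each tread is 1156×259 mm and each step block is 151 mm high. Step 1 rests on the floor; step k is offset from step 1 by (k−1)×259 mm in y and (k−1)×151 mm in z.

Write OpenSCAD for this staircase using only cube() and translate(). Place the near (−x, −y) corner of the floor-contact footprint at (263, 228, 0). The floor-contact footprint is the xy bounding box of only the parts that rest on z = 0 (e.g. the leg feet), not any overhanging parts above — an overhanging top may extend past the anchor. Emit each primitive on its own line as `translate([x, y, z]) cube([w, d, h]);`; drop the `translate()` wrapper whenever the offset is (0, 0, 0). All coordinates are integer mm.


translate([263, 228, 0]) cube([1156, 259, 151]);
translate([263, 487, 151]) cube([1156, 259, 151]);
translate([263, 746, 302]) cube([1156, 259, 151]);
translate([263, 1005, 453]) cube([1156, 259, 151]);


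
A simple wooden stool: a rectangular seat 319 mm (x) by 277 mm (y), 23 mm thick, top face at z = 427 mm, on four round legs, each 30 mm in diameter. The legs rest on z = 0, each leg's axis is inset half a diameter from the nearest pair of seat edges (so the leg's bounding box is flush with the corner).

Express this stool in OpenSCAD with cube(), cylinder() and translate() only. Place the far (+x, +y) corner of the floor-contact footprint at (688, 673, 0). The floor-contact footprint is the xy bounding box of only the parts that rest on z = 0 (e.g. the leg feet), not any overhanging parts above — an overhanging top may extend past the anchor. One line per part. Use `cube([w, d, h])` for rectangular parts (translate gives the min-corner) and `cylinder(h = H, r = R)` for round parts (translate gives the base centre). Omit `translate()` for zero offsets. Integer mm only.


translate([369, 396, 404]) cube([319, 277, 23]);
translate([384, 411, 0]) cylinder(h = 404, r = 15);
translate([673, 411, 0]) cylinder(h = 404, r = 15);
translate([384, 658, 0]) cylinder(h = 404, r = 15);
translate([673, 658, 0]) cylinder(h = 404, r = 15);


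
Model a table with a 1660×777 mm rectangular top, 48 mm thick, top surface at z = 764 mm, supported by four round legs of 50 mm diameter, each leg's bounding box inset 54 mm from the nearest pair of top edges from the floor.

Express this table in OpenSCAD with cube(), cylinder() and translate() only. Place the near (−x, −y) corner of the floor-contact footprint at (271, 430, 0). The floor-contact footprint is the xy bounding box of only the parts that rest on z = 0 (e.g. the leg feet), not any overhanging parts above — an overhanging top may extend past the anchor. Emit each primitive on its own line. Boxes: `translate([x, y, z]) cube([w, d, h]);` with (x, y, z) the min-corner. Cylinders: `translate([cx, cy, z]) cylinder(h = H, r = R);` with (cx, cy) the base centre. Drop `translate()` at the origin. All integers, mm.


translate([217, 376, 716]) cube([1660, 777, 48]);
translate([296, 455, 0]) cylinder(h = 716, r = 25);
translate([1798, 455, 0]) cylinder(h = 716, r = 25);
translate([296, 1074, 0]) cylinder(h = 716, r = 25);
translate([1798, 1074, 0]) cylinder(h = 716, r = 25);


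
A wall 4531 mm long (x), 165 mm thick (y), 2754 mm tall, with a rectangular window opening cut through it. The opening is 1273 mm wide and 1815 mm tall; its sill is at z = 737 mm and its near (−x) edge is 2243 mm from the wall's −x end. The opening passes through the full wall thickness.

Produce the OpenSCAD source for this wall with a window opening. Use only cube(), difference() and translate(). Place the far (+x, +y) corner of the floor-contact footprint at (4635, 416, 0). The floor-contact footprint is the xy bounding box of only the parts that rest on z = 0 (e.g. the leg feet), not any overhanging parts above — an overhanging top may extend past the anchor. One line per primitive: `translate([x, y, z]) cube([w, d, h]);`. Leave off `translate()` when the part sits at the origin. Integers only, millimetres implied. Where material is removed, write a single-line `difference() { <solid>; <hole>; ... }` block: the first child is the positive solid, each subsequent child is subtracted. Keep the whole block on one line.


difference() { translate([104, 251, 0]) cube([4531, 165, 2754]); translate([2347, 251, 737]) cube([1273, 165, 1815]); }


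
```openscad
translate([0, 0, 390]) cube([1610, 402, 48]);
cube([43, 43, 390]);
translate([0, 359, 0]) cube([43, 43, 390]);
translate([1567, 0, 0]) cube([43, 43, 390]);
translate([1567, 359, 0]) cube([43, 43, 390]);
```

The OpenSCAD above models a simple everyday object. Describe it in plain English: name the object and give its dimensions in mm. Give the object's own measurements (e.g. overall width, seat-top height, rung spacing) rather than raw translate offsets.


A long wooden bench with a 1610 mm (x) × 402 mm (y) seat, 48 mm thick, its top surface 438 mm above the floor. Four 43 mm square legs at the seat corners, flush with the edges, run from z = 0 to the seat underside.


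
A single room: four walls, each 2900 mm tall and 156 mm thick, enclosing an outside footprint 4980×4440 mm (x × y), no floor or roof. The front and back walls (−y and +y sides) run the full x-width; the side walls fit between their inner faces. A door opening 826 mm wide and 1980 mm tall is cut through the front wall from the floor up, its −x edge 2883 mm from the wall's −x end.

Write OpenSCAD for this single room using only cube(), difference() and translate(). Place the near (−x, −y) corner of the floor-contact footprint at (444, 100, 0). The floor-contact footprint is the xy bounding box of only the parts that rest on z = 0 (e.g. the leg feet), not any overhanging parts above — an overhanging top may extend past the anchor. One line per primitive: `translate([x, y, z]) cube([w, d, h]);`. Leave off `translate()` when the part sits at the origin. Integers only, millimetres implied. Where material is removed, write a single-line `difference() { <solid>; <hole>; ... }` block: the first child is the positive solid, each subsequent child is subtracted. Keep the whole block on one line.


difference() { translate([444, 100, 0]) cube([4980, 156, 2900]); translate([3327, 100, 0]) cube([826, 156, 1980]); }
translate([444, 4384, 0]) cube([4980, 156, 2900]);
translate([444, 256, 0]) cube([156, 4128, 2900]);
translate([5268, 256, 0]) cube([156, 4128, 2900]);


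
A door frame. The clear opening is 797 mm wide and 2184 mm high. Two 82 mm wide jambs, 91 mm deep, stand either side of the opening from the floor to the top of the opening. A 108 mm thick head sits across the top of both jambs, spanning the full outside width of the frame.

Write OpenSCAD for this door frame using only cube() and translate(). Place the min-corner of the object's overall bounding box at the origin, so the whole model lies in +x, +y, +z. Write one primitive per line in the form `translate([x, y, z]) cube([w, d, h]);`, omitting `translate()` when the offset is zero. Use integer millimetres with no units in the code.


cube([82, 91, 2184]);
translate([879, 0, 0]) cube([82, 91, 2184]);
translate([0, 0, 2184]) cube([961, 91, 108]);


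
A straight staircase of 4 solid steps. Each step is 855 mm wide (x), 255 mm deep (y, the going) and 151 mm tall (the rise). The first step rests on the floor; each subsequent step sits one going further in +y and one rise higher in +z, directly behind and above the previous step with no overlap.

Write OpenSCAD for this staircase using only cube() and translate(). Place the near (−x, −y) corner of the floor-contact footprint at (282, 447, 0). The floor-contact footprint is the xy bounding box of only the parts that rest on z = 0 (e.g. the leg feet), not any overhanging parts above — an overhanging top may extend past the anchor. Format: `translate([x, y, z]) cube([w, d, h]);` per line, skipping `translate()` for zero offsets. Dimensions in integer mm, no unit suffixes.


translate([282, 447, 0]) cube([855, 255, 151]);
translate([282, 702, 151]) cube([855, 255, 151]);
translate([282, 957, 302]) cube([855, 255, 151]);
translate([282, 1212, 453]) cube([855, 255, 151]);


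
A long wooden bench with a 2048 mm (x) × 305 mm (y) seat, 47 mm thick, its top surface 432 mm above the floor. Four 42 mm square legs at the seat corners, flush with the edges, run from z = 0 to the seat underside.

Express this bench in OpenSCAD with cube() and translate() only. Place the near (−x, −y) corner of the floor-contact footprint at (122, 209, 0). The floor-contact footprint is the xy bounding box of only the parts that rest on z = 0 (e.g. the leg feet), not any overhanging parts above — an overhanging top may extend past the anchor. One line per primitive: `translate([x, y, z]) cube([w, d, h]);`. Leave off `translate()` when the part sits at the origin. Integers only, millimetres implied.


// leg_h = 432 − 47 = 385
translate([122, 209, 385]) cube([2048, 305, 47]);
translate([122, 209, 0]) cube([42, 42, 385]);
translate([122, 472, 0]) cube([42, 42, 385]);
translate([2128, 209, 0]) cube([42, 42, 385]);
translate([2128, 472, 0]) cube([42, 42, 385]);


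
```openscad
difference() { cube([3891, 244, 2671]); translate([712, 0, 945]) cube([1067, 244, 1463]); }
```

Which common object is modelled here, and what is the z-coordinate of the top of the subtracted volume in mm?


A wall with a window opening. The window head height is 2408 mm.

A wall with a rectangular opening subtracted — a window. Sill at z = 945, opening 1463 mm tall, so the head is at 945 + 1463 = 2408 mm.


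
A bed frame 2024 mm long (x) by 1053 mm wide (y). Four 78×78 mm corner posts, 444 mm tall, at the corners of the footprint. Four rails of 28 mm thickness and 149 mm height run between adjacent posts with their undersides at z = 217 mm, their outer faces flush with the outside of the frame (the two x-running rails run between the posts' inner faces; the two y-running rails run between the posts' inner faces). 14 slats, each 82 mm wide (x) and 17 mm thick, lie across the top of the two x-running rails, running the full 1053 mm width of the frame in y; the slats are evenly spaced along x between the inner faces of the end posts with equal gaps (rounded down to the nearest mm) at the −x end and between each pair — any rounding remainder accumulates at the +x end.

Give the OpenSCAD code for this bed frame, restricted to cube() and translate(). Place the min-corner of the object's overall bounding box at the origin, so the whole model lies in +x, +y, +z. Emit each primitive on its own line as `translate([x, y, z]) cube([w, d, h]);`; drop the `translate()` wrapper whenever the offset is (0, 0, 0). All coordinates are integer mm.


cube([78, 78, 444]);
translate([0, 975, 0]) cube([78, 78, 444]);
translate([1946, 0, 0]) cube([78, 78, 444]);
translate([1946, 975, 0]) cube([78, 78, 444]);
translate([78, 0, 217]) cube([1868, 28, 149]);
translate([78, 1025, 217]) cube([1868, 28, 149]);
translate([0, 78, 217]) cube([28, 897, 149]);
translate([1996, 78, 217]) cube([28, 897, 149]);
translate([126, 0, 366]) cube([82, 1053, 17]);
translate([256, 0, 366]) cube([82, 1053, 17]);
translate([386, 0, 366]) cube([82, 1053, 17]);
translate([516, 0, 366]) cube([82, 1053, 17]);
translate([646, 0, 366]) cube([82, 1053, 17]);
translate([776, 0, 366]) cube([82, 1053, 17]);
translate([906, 0, 366]) cube([82, 1053, 17]);
translate([1036, 0, 366]) cube([82, 1053, 17]);
translate([1166, 0, 366]) cube([82, 1053, 17]);
translate([1296, 0, 366]) cube([82, 1053, 17]);
translate([1426, 0, 366]) cube([82, 1053, 17]);
translate([1556, 0, 366]) cube([82, 1053, 17]);
translate([1686, 0, 366]) cube([82, 1053, 17]);
translate([1816, 0, 366]) cube([82, 1053, 17]);
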